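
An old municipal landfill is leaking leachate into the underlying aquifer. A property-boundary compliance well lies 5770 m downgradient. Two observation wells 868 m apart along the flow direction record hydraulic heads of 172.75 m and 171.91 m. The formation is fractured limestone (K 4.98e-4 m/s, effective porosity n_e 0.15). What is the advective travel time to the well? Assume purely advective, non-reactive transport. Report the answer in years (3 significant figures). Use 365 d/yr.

56.9 years

Hydraulic gradient i = (172.75 − 171.91) / 868 = 0.84 / 868 = 9.677e-4
K = 4.98e-4 m/s × 86400 s/d = 43.03 m/d
Darcy flux q = K·i = 43.03 × 9.677e-4 = 0.04164 m/d
Seepage velocity v = q / n = 0.04164 / 0.15 = 0.2776 m/d
t = L / v = 5770 / 0.2776 = 20790 d
   = 20790 / 365 = 56.9 yr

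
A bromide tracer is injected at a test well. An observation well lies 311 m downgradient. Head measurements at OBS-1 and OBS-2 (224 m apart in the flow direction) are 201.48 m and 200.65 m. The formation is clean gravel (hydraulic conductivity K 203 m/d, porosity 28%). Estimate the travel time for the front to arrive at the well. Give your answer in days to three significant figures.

116 days

Hydraulic gradient i = (201.48 − 200.65) / 224 = 0.83 / 224 = 0.003705
Specific discharge q = 203 × 0.003705 = 0.7522 m/d
Seepage velocity v = q / n = 0.7522 / 0.28 = 2.686 m/d
t = L / v = 311 / 2.686 = 115.8 d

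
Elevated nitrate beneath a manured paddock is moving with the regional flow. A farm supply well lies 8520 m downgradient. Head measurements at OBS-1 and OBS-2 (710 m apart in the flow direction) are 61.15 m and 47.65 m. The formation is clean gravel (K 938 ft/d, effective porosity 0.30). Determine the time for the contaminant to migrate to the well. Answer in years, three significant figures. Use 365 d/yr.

Hydraulic gradient i = (61.15 − 47.65) / 710 = 13.50 / 710 = 0.01901
K = 938 ft/d × 0.3048 = 285.9 m/d
q = Ki = 285.9 × 0.01901 = 5.436 m/d
v = Ki/n = 285.9·0.01901/0.30 = 18.12 m/d
t = L / v = 8520 / 18.12 = 470.2 d
   = 470.2 / 365 = 1.29 yr

1.29 years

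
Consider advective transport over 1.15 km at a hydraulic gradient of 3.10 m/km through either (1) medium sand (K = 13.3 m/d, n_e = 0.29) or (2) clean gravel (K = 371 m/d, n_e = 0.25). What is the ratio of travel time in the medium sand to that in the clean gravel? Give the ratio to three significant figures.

Unit 1 (medium sand): v = 13.3×0.0031/0.29 = 0.1422 m/d, t = 1150/0.1422 = 8089 d
Unit 2 (clean gravel): v = 371×0.0031/0.25 = 4.600 m/d, t = 1150/4.600 = 250.0 d
t(medium sand) / t(clean gravel) = 8089/250.0 = 32.4

32.4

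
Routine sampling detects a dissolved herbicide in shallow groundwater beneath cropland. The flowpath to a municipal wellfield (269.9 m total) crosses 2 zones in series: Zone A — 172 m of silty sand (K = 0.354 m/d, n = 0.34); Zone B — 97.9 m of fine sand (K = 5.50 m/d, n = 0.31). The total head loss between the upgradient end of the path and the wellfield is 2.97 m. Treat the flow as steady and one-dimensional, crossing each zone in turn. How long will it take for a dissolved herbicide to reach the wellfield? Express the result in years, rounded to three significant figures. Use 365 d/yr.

41.3 years

Continuity: the same q passes through each zone, so ΔH = q·Σ(L_j/K_j) — the zones act as resistances in series.
Σ(L/K) = 172/0.354 + 97.9/5.50 = 485.9 + 17.80 = 503.7 d
q = ΔH / Σ(L/K) = 2.97 / 503.7 = 0.005897 m/d (same in every zone)
Zone A: v = q/n = 0.005897/0.34 = 0.01734 m/d → t_A = 172/0.01734 = 9917 d
Zone B: v = q/n = 0.005897/0.31 = 0.01902 m/d → t_B = 97.9/0.01902 = 5147 d
Total t = 9917 + 5147 = 15060 d
   = 15060 / 365 = 41.3 yr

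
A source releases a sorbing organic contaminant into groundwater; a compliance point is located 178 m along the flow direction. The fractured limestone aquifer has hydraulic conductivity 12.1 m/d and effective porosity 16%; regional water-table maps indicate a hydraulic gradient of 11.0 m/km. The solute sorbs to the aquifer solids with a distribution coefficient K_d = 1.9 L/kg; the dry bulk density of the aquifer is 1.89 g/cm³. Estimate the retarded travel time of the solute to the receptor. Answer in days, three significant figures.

5020 days

q = Ki = 12.1 × 0.011 = 0.1331 m/d
v_s = q/n_e = 0.1331/0.16 = 0.8319 m/d
Retardation R = 1 + ρ_b·K_d/n = 1 + 1.89×1.9/0.16 = 23.44
Contaminant velocity v_c = v/R = 0.8319/23.44 = 0.03548 m/d
t = L/v_c = 178/0.03548 = 5016 d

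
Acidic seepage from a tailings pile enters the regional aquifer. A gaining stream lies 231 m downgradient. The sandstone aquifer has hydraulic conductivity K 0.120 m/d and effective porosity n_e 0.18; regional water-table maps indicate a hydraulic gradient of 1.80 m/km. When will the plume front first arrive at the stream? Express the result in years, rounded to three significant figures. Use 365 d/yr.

527 years

Specific discharge q = 0.120 × 0.0018 = 2.160e-4 m/d
Average linear velocity = 2.160e-4 / 0.18 = 0.001200 m/d
t = L / v = 231 / 0.001200 = 192500 d
   = 192500 / 365 = 527 yr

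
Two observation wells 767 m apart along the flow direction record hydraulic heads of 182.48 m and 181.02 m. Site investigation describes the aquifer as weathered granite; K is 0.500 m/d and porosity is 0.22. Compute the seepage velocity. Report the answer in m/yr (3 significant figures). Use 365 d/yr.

Hydraulic gradient i = (182.48 − 181.02) / 767 = 1.46 / 767 = 0.001904
Darcy flux q = K·i = 0.500 × 0.001904 = 9.518e-4 m/d
v_s = q/n_e = 9.518e-4/0.22 = 0.004326 m/d
   = 0.004326 × 365 = 1.58 m/yr

1.58 m/yr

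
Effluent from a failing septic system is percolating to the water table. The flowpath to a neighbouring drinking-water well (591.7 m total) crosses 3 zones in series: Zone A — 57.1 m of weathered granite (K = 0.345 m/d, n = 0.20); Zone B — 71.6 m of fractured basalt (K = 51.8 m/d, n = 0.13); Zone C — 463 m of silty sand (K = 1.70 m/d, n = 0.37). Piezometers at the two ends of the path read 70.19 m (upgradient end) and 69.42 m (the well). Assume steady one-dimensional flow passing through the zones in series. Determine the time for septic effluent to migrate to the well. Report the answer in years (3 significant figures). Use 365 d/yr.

Total head drop ΔH = 70.19 − 69.42 = 0.77 m
Steady 1-D flow in series ⇒ the Darcy flux q is identical in every zone and the zone head losses add (resistances L/K in series).
Σ(L/K) = 57.1/0.345 + 71.6/51.8 + 463/1.70 = 165.5 + 1.382 + 272.4 = 439.2 d
q = ΔH / Σ(L/K) = 0.77 / 439.2 = 0.001753 m/d (same in every zone)
Zone A: v = q/n = 0.001753/0.20 = 0.008765 m/d → t_A = 57.1/0.008765 = 6514 d
Zone B: v = q/n = 0.001753/0.13 = 0.01348 m/d → t_B = 71.6/0.01348 = 5310 d
Zone C: v = q/n = 0.001753/0.37 = 0.004738 m/d → t_C = 463/0.004738 = 97720 d
Total t = 6514 + 5310 + 97720 = 109500 d
   = 109500 / 365 = 300 yr

300 years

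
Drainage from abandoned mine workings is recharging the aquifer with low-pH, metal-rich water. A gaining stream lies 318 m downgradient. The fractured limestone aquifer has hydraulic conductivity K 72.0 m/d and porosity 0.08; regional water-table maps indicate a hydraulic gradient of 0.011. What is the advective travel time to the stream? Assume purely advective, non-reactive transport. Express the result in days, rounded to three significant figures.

32.1 days

q = Ki = 72.0 × 0.011 = 0.7920 m/d
v = Ki/n = 72.0·0.011/0.08 = 9.900 m/d
t = L / v = 318 / 9.900 = 32.12 d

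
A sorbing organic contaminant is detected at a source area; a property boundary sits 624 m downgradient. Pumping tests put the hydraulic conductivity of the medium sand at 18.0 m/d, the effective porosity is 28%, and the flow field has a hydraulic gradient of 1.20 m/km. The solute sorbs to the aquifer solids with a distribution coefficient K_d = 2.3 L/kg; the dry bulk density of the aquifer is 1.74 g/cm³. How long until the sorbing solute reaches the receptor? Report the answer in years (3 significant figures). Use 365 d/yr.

339 years

q = Ki = 18.0 × 0.0012 = 0.02160 m/d
Average linear velocity = 0.02160 / 0.28 = 0.07714 m/d
Retardation R = 1 + ρ_b·K_d/n = 1 + 1.74×2.3/0.28 = 15.29
Contaminant velocity v_c = v/R = 0.07714/15.29 = 0.005044 m/d
t = L/v_c = 624/0.005044 = 123700 d
   = 123700/365 = 339 yr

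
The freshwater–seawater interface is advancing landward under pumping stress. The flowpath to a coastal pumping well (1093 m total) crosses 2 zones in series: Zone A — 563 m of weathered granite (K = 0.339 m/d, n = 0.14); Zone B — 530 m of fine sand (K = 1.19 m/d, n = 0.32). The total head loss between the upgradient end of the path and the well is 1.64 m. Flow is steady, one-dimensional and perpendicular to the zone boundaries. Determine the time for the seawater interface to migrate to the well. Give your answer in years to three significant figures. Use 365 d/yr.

874 years

Continuity: the same q passes through each zone, so ΔH = q·Σ(L_j/K_j) — the zones act as resistances in series.
Σ(L/K) = 563/0.339 + 530/1.19 = 1661 + 445.4 = 2106 d
q = ΔH / Σ(L/K) = 1.64 / 2106 = 7.787e-4 m/d (same in every zone)
Zone A: v = q/n = 7.787e-4/0.14 = 0.005562 m/d → t_A = 563/0.005562 = 101200 d
Zone B: v = q/n = 7.787e-4/0.32 = 0.002433 m/d → t_B = 530/0.002433 = 217800 d
Total t = 101200 + 217800 = 319000 d
   = 319000 / 365 = 874 yr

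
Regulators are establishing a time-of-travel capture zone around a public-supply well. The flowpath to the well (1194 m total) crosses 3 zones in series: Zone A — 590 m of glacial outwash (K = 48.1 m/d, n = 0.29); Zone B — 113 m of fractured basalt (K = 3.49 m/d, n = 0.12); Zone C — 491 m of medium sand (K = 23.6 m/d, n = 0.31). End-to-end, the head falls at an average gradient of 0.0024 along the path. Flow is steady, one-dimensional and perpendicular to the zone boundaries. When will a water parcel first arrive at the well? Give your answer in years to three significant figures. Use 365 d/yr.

21.1 years

Continuity: the same q passes through each zone, so ΔH = q·Σ(L_j/K_j) — the zones act as resistances in series.
Σ(L/K) = 590/48.1 + 113/3.49 + 491/23.6 = 12.27 + 32.38 + 20.81 = 65.45 d
K_eq = L_total / Σ(L/K) = 1194 / 65.45 = 18.24 m/d
q = K_eq · i = 18.24 × 0.0024 = 0.04378 m/d (same in every zone)
Zone A: v = q/n = 0.04378/0.29 = 0.1510 m/d → t_A = 590/0.1510 = 3908 d
Zone B: v = q/n = 0.04378/0.12 = 0.3649 m/d → t_B = 113/0.3649 = 309.7 d
Zone C: v = q/n = 0.04378/0.31 = 0.1412 m/d → t_C = 491/0.1412 = 3476 d
Total t = 3908 + 309.7 + 3476 = 7694 d
   = 7694 / 365 = 21.1 yr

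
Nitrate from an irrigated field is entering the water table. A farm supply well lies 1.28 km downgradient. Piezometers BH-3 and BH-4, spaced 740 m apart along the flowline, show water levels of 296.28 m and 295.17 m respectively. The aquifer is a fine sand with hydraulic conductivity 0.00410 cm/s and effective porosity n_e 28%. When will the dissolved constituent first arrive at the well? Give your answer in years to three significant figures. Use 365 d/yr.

Hydraulic gradient i = (296.28 − 295.17) / 740 = 1.11 / 740 = 0.001500
K = 0.00410 cm/s × 864 = 3.542 m/d
q = Ki = 3.542 × 0.001500 = 0.005314 m/d
v = Ki/n = 3.542·0.001500/0.28 = 0.01898 m/d
L = 1.28 km = 1280 m
t = L / v = 1280 / 0.01898 = 67450 d
   = 67450 / 365 = 185 yr

185 years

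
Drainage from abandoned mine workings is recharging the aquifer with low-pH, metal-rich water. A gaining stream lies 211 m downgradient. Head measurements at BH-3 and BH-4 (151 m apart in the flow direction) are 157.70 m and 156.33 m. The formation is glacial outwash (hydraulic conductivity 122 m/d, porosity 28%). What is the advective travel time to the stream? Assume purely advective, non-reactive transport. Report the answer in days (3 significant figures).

53.4 days

Hydraulic gradient i = (157.70 − 156.33) / 151 = 1.37 / 151 = 0.009073
Darcy flux q = K·i = 122 × 0.009073 = 1.107 m/d
v = Ki/n = 122·0.009073/0.28 = 3.953 m/d
t = L / v = 211 / 3.953 = 53.37 d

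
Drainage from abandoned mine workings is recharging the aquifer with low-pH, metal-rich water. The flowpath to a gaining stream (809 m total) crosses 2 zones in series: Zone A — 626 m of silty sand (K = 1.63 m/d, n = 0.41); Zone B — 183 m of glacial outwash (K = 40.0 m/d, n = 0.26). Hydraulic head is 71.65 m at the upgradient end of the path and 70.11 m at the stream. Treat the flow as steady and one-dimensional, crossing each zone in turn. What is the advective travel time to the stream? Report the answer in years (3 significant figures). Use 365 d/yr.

210 years

Total head drop ΔH = 71.65 − 70.11 = 1.54 m
Steady 1-D flow in series ⇒ the Darcy flux q is identical in every zone and the zone head losses add (resistances L/K in series).
Σ(L/K) = 626/1.63 + 183/40.0 = 384.0 + 4.575 = 388.6 d
q = ΔH / Σ(L/K) = 1.54 / 388.6 = 0.003963 m/d (same in every zone)
Zone A: v = q/n = 0.003963/0.41 = 0.009665 m/d → t_A = 626/0.009665 = 64770 d
Zone B: v = q/n = 0.003963/0.26 = 0.01524 m/d → t_B = 183/0.01524 = 12010 d
Total t = 64770 + 12010 = 76780 d
   = 76780 / 365 = 210 yr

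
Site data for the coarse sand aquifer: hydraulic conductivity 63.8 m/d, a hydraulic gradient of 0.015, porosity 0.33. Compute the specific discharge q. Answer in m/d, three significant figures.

Specific discharge q = 63.8 × 0.015 = 0.9570 m/d

0.957 m/d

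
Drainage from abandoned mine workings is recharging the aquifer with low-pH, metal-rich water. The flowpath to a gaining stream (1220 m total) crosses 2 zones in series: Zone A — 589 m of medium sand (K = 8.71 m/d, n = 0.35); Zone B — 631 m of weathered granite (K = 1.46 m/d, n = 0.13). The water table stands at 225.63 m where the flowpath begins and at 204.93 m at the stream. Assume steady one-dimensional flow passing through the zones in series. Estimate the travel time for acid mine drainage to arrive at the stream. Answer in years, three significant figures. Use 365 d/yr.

Total head drop ΔH = 225.63 − 204.93 = 20.70 m
Steady 1-D flow in series ⇒ the Darcy flux q is identical in every zone and the zone head losses add (resistances L/K in series).
Σ(L/K) = 589/8.71 + 631/1.46 = 67.62 + 432.2 = 499.8 d
q = ΔH / Σ(L/K) = 20.70 / 499.8 = 0.04142 m/d (same in every zone)
Zone A: v = q/n = 0.04142/0.35 = 0.1183 m/d → t_A = 589/0.1183 = 4978 d
Zone B: v = q/n = 0.04142/0.13 = 0.3186 m/d → t_B = 631/0.3186 = 1981 d
Total t = 4978 + 1981 = 6958 d
   = 6958 / 365 = 19.1 yr

19.1 years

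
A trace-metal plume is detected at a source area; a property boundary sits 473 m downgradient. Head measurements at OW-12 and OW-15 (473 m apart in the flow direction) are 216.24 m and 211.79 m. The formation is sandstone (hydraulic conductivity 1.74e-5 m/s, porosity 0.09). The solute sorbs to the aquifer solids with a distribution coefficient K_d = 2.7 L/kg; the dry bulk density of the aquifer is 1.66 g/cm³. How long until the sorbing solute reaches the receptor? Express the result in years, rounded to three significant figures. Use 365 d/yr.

Hydraulic gradient i = (216.24 − 211.79) / 473 = 4.45 / 473 = 0.009408
K = 1.74e-5 m/s × 86400 s/d = 1.503 m/d
Darcy flux q = K·i = 1.503 × 0.009408 = 0.01414 m/d
v_s = q/n_e = 0.01414/0.09 = 0.1572 m/d
Retardation R = 1 + ρ_b·K_d/n = 1 + 1.66×2.7/0.09 = 50.80
Contaminant velocity v_c = v/R = 0.1572/50.80 = 0.003094 m/d
t = L/v_c = 473/0.003094 = 152900 d
   = 152900/365 = 419 yr

419 years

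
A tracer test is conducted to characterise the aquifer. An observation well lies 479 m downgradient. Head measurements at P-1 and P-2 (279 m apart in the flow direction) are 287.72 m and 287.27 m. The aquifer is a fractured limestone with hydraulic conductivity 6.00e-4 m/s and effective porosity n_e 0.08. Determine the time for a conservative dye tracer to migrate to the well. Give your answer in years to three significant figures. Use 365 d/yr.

1.26 years

Hydraulic gradient i = (287.72 − 287.27) / 279 = 0.45 / 279 = 0.001613
K = 6.00e-4 m/s × 86400 s/d = 51.84 m/d
Specific discharge q = 51.84 × 0.001613 = 0.08361 m/d
Average linear velocity = 0.08361 / 0.08 = 1.045 m/d
t = L / v = 479 / 1.045 = 458.3 d
   = 458.3 / 365 = 1.26 yr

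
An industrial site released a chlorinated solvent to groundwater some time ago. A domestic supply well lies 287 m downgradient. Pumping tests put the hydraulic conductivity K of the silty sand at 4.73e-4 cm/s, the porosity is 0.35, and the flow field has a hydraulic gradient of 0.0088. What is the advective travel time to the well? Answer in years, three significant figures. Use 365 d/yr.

76.5 years

K = 4.73e-4 cm/s × 864 = 0.4087 m/d
Darcy flux q = K·i = 0.4087 × 0.0088 = 0.003596 m/d
Average linear velocity = 0.003596 / 0.35 = 0.01028 m/d
t = L / v = 287 / 0.01028 = 27930 d
   = 27930 / 365 = 76.5 yr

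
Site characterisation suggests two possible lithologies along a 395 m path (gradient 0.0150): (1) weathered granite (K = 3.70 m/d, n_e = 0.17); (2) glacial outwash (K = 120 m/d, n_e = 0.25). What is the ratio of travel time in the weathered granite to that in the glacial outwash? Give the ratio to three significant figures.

22.1

Unit 1 (weathered granite): v = 3.70×0.015/0.17 = 0.3265 m/d, t = 395/0.3265 = 1210 d
Unit 2 (glacial outwash): v = 120×0.015/0.25 = 7.200 m/d, t = 395/7.200 = 54.86 d
t(weathered granite) / t(glacial outwash) = 1210/54.86 = 22.1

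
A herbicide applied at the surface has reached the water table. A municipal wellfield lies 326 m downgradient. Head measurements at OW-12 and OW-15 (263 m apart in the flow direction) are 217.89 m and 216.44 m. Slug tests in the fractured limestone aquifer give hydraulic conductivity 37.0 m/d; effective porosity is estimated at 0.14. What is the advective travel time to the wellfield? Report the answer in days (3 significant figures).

224 days

Hydraulic gradient i = (217.89 − 216.44) / 263 = 1.45 / 263 = 0.005513
Specific discharge q = 37.0 × 0.005513 = 0.2040 m/d
Average linear velocity = 0.2040 / 0.14 = 1.457 m/d
t = L / v = 326 / 1.457 = 223.7 d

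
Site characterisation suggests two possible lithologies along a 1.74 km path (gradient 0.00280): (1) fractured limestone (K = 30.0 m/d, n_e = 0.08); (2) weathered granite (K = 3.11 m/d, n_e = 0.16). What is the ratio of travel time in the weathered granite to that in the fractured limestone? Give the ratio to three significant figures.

Unit 1 (fractured limestone): v = 30.0×0.0028/0.08 = 1.050 m/d, t = 1740/1.050 = 1657 d
Unit 2 (weathered granite): v = 3.11×0.0028/0.16 = 0.05442 m/d, t = 1740/0.05442 = 31970 d
t(weathered granite) / t(fractured limestone) = 31970/1657 = 19.3

19.3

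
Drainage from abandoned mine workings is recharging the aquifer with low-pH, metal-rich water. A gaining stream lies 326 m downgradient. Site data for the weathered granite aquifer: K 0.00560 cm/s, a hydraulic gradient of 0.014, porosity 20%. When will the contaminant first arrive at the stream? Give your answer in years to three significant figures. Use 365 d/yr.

K = 0.00560 cm/s × 864 = 4.838 m/d
Specific discharge q = 4.838 × 0.014 = 0.06774 m/d
Average linear velocity = 0.06774 / 0.20 = 0.3387 m/d
t = L / v = 326 / 0.3387 = 962.5 d
   = 962.5 / 365 = 2.64 yr

2.64 years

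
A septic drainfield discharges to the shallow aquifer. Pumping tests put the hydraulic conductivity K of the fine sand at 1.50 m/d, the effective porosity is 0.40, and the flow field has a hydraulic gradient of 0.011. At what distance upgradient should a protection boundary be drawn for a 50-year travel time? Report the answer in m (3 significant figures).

Specific discharge q = 1.50 × 0.011 = 0.01650 m/d
v = Ki/n = 1.50·0.011/0.40 = 0.04125 m/d
T = 50 yr × 365 = 18250 d
L = v × T = 0.04125 × 18250 = 752.8 m

753 m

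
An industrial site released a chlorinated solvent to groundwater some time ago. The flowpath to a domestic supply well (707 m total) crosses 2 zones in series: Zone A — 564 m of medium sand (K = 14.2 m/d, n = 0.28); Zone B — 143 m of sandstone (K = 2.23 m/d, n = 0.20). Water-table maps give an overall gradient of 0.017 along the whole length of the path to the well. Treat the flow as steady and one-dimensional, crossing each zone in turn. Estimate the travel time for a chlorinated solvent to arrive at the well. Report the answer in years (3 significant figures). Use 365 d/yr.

For zones in series the flux q is common to all zones; the equivalent conductivity is the harmonic (thickness-weighted) mean, K_eq = L_total / Σ(L_j/K_j).
Σ(L/K) = 564/14.2 + 143/2.23 = 39.72 + 64.13 = 103.8 d
K_eq = L_total / Σ(L/K) = 707 / 103.8 = 6.808 m/d
q = K_eq · i = 6.808 × 0.017 = 0.1157 m/d (same in every zone)
Zone A: v = q/n = 0.1157/0.28 = 0.4134 m/d → t_A = 564/0.4134 = 1364 d
Zone B: v = q/n = 0.1157/0.20 = 0.5787 m/d → t_B = 143/0.5787 = 247.1 d
Total t = 1364 + 247.1 = 1612 d
   = 1612 / 365 = 4.42 yr

4.42 years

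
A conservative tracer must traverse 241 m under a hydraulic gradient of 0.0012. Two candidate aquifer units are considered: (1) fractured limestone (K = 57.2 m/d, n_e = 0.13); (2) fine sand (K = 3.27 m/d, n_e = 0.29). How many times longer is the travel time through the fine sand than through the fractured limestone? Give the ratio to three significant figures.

Unit 1 (fractured limestone): v = 57.2×0.0012/0.13 = 0.5280 m/d, t = 241/0.5280 = 456.4 d
Unit 2 (fine sand): v = 3.27×0.0012/0.29 = 0.01353 m/d, t = 241/0.01353 = 17810 d
t(fine sand) / t(fractured limestone) = 17810/456.4 = 39.0

39.0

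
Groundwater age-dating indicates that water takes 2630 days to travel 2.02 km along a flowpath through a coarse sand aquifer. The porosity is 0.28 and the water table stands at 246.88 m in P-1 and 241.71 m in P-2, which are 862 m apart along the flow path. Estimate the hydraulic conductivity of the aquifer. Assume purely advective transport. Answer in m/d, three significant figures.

Hydraulic gradient i = (246.88 − 241.71) / 862 = 5.17 / 862 = 0.005998
L = 2.02 km = 2020 m
v = L / t = 2020 / 2630 = 0.7681 m/d
K = v · n / i = 0.7681 × 0.28 / 0.005998 = 35.9 m/d

35.9 m/d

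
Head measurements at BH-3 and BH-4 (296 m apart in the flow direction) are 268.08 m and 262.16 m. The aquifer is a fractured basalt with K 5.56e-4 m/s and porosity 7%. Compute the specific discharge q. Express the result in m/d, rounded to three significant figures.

Hydraulic gradient i = (268.08 − 262.16) / 296 = 5.92 / 296 = 0.02000
K = 5.56e-4 m/s × 86400 s/d = 48.04 m/d
q = Ki = 48.04 × 0.02000 = 0.9608 m/d

0.961 m/d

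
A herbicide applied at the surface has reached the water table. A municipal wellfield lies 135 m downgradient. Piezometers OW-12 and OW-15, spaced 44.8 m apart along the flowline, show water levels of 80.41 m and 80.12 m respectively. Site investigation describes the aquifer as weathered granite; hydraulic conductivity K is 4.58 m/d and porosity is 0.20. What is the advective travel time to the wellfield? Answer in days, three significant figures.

Hydraulic gradient i = (80.41 − 80.12) / 44.8 = 0.29 / 44.8 = 0.006473
Specific discharge q = 4.58 × 0.006473 = 0.02965 m/d
v = Ki/n = 4.58·0.006473/0.20 = 0.1482 m/d
t = L / v = 135 / 0.1482 = 910.7 d

911 days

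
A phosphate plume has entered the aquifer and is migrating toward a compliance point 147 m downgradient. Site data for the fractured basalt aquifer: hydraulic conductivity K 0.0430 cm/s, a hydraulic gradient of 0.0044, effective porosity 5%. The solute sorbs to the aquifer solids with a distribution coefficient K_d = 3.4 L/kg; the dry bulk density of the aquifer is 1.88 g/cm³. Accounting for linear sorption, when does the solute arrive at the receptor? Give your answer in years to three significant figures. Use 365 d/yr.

15.9 years

K = 0.0430 cm/s × 864 = 37.15 m/d
q = Ki = 37.15 × 0.0044 = 0.1635 m/d
v = Ki/n = 37.15·0.0044/0.05 = 3.269 m/d
Retardation R = 1 + ρ_b·K_d/n = 1 + 1.88×3.4/0.05 = 128.8
Contaminant velocity v_c = v/R = 3.269/128.8 = 0.02538 m/d
t = L/v_c = 147/0.02538 = 5793 d
   = 5793/365 = 15.9 yr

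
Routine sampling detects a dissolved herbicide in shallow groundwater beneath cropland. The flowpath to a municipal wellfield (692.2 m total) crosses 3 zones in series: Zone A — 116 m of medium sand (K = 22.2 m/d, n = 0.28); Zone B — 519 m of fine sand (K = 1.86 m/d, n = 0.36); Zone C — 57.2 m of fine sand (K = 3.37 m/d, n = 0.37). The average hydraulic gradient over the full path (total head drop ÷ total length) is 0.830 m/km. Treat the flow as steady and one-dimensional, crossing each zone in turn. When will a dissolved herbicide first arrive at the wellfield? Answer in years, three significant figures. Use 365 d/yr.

345 years

Continuity: the same q passes through each zone, so ΔH = q·Σ(L_j/K_j) — the zones act as resistances in series.
Σ(L/K) = 116/22.2 + 519/1.86 + 57.2/3.37 = 5.225 + 279.0 + 16.97 = 301.2 d
K_eq = L_total / Σ(L/K) = 692.2 / 301.2 = 2.298 m/d
q = K_eq · i = 2.298 × 8.3e-4 = 0.001907 m/d (same in every zone)
Zone A: v = q/n = 0.001907/0.28 = 0.006812 m/d → t_A = 116/0.006812 = 17030 d
Zone B: v = q/n = 0.001907/0.36 = 0.005298 m/d → t_B = 519/0.005298 = 97960 d
Zone C: v = q/n = 0.001907/0.37 = 0.005155 m/d → t_C = 57.2/0.005155 = 11100 d
Total t = 17030 + 97960 + 11100 = 126100 d
   = 126100 / 365 = 345 yr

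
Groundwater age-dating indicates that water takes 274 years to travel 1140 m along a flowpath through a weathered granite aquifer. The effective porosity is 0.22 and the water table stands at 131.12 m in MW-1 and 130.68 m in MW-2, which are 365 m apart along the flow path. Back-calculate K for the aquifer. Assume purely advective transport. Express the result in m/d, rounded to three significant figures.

2.08 m/d

Hydraulic gradient i = (131.12 − 130.68) / 365 = 0.44 / 365 = 0.001205
t = 274 years = 100000 d
v = L / t = 1140 / 100000 = 0.01140 m/d
K = v · n / i = 0.01140 × 0.22 / 0.001205 = 2.08 m/d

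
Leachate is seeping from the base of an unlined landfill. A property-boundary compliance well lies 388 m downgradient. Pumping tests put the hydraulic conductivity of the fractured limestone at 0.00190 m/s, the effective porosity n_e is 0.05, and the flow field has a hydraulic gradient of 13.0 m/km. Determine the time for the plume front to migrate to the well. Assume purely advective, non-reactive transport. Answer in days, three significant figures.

9.09 days

K = 0.00190 m/s × 86400 s/d = 164.2 m/d
Specific discharge q = 164.2 × 0.013 = 2.134 m/d
Seepage velocity v = q / n = 2.134 / 0.05 = 42.68 m/d
t = L / v = 388 / 42.68 = 9.091 d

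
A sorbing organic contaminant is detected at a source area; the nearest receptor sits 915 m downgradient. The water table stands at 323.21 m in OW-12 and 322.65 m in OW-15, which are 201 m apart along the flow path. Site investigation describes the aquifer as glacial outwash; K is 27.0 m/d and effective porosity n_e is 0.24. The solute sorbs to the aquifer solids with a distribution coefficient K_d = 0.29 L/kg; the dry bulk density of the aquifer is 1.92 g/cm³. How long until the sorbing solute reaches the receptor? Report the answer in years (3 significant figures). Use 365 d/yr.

26.6 years

Hydraulic gradient i = (323.21 − 322.65) / 201 = 0.56 / 201 = 0.002786
Darcy flux q = K·i = 27.0 × 0.002786 = 0.07522 m/d
v_s = q/n_e = 0.07522/0.24 = 0.3134 m/d
Retardation R = 1 + ρ_b·K_d/n = 1 + 1.92×0.29/0.24 = 3.320
Contaminant velocity v_c = v/R = 0.3134/3.320 = 0.09441 m/d
t = L/v_c = 915/0.09441 = 9692 d
   = 9692/365 = 26.6 yr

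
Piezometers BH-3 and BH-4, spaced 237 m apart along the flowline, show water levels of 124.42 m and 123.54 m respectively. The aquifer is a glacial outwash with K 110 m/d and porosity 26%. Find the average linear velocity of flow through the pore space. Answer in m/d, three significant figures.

1.57 m/d

Hydraulic gradient i = (124.42 − 123.54) / 237 = 0.88 / 237 = 0.003713
Darcy flux q = K·i = 110 × 0.003713 = 0.4084 m/d
v_s = q/n_e = 0.4084/0.26 = 1.571 m/d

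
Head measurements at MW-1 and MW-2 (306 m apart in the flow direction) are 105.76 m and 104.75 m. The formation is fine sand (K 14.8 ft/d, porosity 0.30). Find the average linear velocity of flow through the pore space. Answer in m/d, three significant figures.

0.0496 m/d

Hydraulic gradient i = (105.76 − 104.75) / 306 = 1.01 / 306 = 0.003301
K = 14.8 ft/d × 0.3048 = 4.511 m/d
Darcy flux q = K·i = 4.511 × 0.003301 = 0.01489 m/d
Average linear velocity = 0.01489 / 0.30 = 0.04963 m/d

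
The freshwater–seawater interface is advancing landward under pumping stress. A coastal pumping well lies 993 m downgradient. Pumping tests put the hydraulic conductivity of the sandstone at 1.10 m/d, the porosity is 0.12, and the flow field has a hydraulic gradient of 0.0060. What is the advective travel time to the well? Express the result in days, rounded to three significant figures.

18100 days

Specific discharge q = 1.10 × 0.0060 = 0.006600 m/d
v = Ki/n = 1.10·0.0060/0.12 = 0.05500 m/d
t = L / v = 993 / 0.05500 = 18050 d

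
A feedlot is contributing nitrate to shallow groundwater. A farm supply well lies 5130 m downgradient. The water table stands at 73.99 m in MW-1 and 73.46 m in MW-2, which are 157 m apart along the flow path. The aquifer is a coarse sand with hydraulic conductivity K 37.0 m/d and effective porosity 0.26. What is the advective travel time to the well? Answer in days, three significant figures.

10700 days

Hydraulic gradient i = (73.99 − 73.46) / 157 = 0.53 / 157 = 0.003376
Specific discharge q = 37.0 × 0.003376 = 0.1249 m/d
Average linear velocity = 0.1249 / 0.26 = 0.4804 m/d
t = L / v = 5130 / 0.4804 = 10680 d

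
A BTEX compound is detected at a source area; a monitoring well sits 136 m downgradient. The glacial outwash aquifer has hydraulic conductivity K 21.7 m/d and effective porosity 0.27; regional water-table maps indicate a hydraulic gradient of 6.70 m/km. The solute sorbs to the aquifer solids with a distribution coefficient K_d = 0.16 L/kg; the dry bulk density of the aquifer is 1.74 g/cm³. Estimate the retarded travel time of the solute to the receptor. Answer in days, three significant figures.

q = Ki = 21.7 × 0.0067 = 0.1454 m/d
v_s = q/n_e = 0.1454/0.27 = 0.5385 m/d
Retardation R = 1 + ρ_b·K_d/n = 1 + 1.74×0.16/0.27 = 2.031
Contaminant velocity v_c = v/R = 0.5385/2.031 = 0.2651 m/d
t = L/v_c = 136/0.2651 = 513.0 d

513 days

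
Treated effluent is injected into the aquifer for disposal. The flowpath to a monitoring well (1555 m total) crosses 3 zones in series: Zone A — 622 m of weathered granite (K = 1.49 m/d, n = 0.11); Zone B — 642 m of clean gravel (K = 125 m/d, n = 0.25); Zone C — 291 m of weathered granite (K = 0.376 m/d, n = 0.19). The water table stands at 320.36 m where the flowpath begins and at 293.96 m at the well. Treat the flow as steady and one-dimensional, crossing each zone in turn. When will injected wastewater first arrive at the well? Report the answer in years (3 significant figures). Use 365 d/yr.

Total head drop ΔH = 320.36 − 293.96 = 26.40 m
Continuity: the same q passes through each zone, so ΔH = q·Σ(L_j/K_j) — the zones act as resistances in series.
Σ(L/K) = 622/1.49 + 642/125 + 291/0.376 = 417.4 + 5.136 + 773.9 = 1197 d
q = ΔH / Σ(L/K) = 26.40 / 1197 = 0.02206 m/d (same in every zone)
Zone A: v = q/n = 0.02206/0.11 = 0.2006 m/d → t_A = 622/0.2006 = 3101 d
Zone B: v = q/n = 0.02206/0.25 = 0.08826 m/d → t_B = 642/0.08826 = 7274 d
Zone C: v = q/n = 0.02206/0.19 = 0.1161 m/d → t_C = 291/0.1161 = 2506 d
Total t = 3101 + 7274 + 2506 = 12880 d
   = 12880 / 365 = 35.3 yr

35.3 years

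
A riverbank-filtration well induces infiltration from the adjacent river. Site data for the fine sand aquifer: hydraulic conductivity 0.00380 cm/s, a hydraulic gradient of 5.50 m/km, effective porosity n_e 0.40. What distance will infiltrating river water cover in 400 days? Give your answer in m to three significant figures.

18.1 m

K = 0.00380 cm/s × 864 = 3.283 m/d
Specific discharge q = 3.283 × 0.0055 = 0.01806 m/d
v = Ki/n = 3.283·0.0055/0.40 = 0.04514 m/d
L = v × T = 0.04514 × 400 = 18.06 m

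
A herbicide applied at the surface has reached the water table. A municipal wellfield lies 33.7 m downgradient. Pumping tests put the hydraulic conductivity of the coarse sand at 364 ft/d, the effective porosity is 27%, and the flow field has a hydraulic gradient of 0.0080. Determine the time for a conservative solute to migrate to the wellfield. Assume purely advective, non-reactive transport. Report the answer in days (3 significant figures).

10.3 days

K = 364 ft/d × 0.3048 = 110.9 m/d
Specific discharge q = 110.9 × 0.0080 = 0.8876 m/d
v = Ki/n = 110.9·0.0080/0.27 = 3.287 m/d
t = L / v = 33.7 / 3.287 = 10.25 d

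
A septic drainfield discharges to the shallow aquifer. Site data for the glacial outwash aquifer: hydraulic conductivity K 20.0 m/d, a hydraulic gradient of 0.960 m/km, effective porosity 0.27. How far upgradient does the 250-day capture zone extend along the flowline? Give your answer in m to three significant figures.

17.8 m

Specific discharge q = 20.0 × 9.6e-4 = 0.01920 m/d
Seepage velocity v = q / n = 0.01920 / 0.27 = 0.07111 m/d
L = v × T = 0.07111 × 250 = 17.78 m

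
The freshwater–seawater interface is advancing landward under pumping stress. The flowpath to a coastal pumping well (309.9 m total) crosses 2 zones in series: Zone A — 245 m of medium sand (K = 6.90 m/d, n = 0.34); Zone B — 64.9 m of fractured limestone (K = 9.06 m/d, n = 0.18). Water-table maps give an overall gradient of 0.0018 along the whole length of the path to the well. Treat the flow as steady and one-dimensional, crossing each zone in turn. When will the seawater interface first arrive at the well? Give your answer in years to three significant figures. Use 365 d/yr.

Continuity: the same q passes through each zone, so ΔH = q·Σ(L_j/K_j) — the zones act as resistances in series.
Σ(L/K) = 245/6.90 + 64.9/9.06 = 35.51 + 7.163 = 42.67 d
K_eq = L_total / Σ(L/K) = 309.9 / 42.67 = 7.263 m/d
q = K_eq · i = 7.263 × 0.0018 = 0.01307 m/d (same in every zone)
Zone A: v = q/n = 0.01307/0.34 = 0.03845 m/d → t_A = 245/0.03845 = 6372 d
Zone B: v = q/n = 0.01307/0.18 = 0.07263 m/d → t_B = 64.9/0.07263 = 893.6 d
Total t = 6372 + 893.6 = 7266 d
   = 7266 / 365 = 19.9 yr

19.9 years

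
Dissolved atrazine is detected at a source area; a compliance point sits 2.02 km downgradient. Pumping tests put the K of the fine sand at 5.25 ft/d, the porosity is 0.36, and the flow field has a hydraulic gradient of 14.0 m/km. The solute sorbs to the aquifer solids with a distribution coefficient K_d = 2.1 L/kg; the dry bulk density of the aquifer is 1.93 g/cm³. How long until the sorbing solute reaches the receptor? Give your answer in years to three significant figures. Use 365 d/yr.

K = 5.25 ft/d × 0.3048 = 1.600 m/d
Specific discharge q = 1.600 × 0.014 = 0.02240 m/d
v = Ki/n = 1.600·0.014/0.36 = 0.06223 m/d
Retardation R = 1 + ρ_b·K_d/n = 1 + 1.93×2.1/0.36 = 12.26
Contaminant velocity v_c = v/R = 0.06223/12.26 = 0.005077 m/d
L = 2.02 km = 2020 m
t = L/v_c = 2020/0.005077 = 397900 d
   = 397900/365 = 1090 yr

1090 years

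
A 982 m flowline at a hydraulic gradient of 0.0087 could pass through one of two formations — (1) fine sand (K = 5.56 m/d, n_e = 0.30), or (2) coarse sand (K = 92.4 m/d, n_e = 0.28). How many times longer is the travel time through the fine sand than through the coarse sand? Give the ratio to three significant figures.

17.8

Unit 1 (fine sand): v = 5.56×0.0087/0.30 = 0.1612 m/d, t = 982/0.1612 = 6090 d
Unit 2 (coarse sand): v = 92.4×0.0087/0.28 = 2.871 m/d, t = 982/2.871 = 342.0 d
t(fine sand) / t(coarse sand) = 6090/342.0 = 17.8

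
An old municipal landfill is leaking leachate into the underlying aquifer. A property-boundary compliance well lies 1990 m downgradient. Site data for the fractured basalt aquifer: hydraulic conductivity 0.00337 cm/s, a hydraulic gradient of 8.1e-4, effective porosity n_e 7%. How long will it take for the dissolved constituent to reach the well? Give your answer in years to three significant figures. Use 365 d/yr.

K = 0.00337 cm/s × 864 = 2.912 m/d
Specific discharge q = 2.912 × 8.1e-4 = 0.002358 m/d
Seepage velocity v = q / n = 0.002358 / 0.07 = 0.03369 m/d
t = L / v = 1990 / 0.03369 = 59060 d
   = 59060 / 365 = 162 yr

162 years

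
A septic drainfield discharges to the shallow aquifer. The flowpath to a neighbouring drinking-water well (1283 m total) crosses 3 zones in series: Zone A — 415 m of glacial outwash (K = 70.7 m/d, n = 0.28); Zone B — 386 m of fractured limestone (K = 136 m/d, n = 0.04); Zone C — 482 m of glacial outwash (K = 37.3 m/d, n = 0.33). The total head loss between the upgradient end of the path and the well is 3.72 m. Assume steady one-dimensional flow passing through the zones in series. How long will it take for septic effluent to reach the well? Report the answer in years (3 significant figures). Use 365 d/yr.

4.63 years

Steady 1-D flow in series ⇒ the Darcy flux q is identical in every zone and the zone head losses add (resistances L/K in series).
Σ(L/K) = 415/70.7 + 386/136 + 482/37.3 = 5.870 + 2.838 + 12.92 = 21.63 d
q = ΔH / Σ(L/K) = 3.72 / 21.63 = 0.1720 m/d (same in every zone)
Zone A: v = q/n = 0.1720/0.28 = 0.6142 m/d → t_A = 415/0.6142 = 675.7 d
Zone B: v = q/n = 0.1720/0.04 = 4.300 m/d → t_B = 386/4.300 = 89.78 d
Zone C: v = q/n = 0.1720/0.33 = 0.5212 m/d → t_C = 482/0.5212 = 924.9 d
Total t = 675.7 + 89.78 + 924.9 = 1690 d
   = 1690 / 365 = 4.63 yr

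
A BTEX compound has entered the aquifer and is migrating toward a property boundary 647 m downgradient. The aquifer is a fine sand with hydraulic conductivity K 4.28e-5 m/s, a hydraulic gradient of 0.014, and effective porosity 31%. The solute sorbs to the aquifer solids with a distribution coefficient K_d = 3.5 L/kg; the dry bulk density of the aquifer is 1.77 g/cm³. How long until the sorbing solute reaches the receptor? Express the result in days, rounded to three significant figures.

K = 4.28e-5 m/s × 86400 s/d = 3.698 m/d
q = Ki = 3.698 × 0.014 = 0.05177 m/d
Seepage velocity v = q / n = 0.05177 / 0.31 = 0.1670 m/d
Retardation R = 1 + ρ_b·K_d/n = 1 + 1.77×3.5/0.31 = 20.98
Contaminant velocity v_c = v/R = 0.1670/20.98 = 0.007959 m/d
t = L/v_c = 647/0.007959 = 81300 d

81300 days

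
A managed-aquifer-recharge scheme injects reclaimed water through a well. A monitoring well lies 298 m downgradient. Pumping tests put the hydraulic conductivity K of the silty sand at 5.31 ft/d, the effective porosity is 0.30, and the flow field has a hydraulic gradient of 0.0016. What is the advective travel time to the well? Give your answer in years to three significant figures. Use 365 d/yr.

94.6 years

K = 5.31 ft/d × 0.3048 = 1.618 m/d
Darcy flux q = K·i = 1.618 × 0.0016 = 0.002590 m/d
v_s = q/n_e = 0.002590/0.30 = 0.008632 m/d
t = L / v = 298 / 0.008632 = 34520 d
   = 34520 / 365 = 94.6 yr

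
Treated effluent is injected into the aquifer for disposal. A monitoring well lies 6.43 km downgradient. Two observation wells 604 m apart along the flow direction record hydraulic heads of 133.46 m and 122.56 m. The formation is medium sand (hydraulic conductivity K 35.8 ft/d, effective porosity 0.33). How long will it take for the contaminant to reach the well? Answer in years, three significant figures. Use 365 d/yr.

29.5 years

Hydraulic gradient i = (133.46 − 122.56) / 604 = 10.90 / 604 = 0.01805
K = 35.8 ft/d × 0.3048 = 10.91 m/d
Darcy flux q = K·i = 10.91 × 0.01805 = 0.1969 m/d
Seepage velocity v = q / n = 0.1969 / 0.33 = 0.5967 m/d
L = 6.43 km = 6430 m
t = L / v = 6430 / 0.5967 = 10780 d
   = 10780 / 365 = 29.5 yr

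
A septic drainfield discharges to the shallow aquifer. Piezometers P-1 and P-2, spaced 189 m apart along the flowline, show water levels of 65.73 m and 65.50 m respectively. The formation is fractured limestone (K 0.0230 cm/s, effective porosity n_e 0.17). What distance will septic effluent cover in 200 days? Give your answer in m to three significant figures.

28.5 m

Hydraulic gradient i = (65.73 − 65.50) / 189 = 0.23 / 189 = 0.001217
K = 0.0230 cm/s × 864 = 19.87 m/d
Specific discharge q = 19.87 × 0.001217 = 0.02418 m/d
Seepage velocity v = q / n = 0.02418 / 0.17 = 0.1423 m/d
L = v × T = 0.1423 × 200 = 28.45 m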